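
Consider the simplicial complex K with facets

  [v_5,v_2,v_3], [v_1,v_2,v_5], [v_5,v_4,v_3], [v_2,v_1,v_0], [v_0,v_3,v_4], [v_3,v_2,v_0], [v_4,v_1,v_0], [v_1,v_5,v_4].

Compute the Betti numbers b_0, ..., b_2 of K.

b_0 = 1, b_1 = 0, b_2 = 1.

We work with the vertex ordering v_0 < v_1 < v_2 < v_3 < v_4 < v_5. The simplices of K, each written with vertices in increasing order, are:

  0-simplices (6): [v_0], [v_1], [v_2], [v_3], [v_4], [v_5]
  1-simplices (12): [v_0,v_1], [v_0,v_2], [v_0,v_3], [v_0,v_4], [v_1,v_2], [v_1,v_4], [v_1,v_5], [v_2,v_3], [v_2,v_5], [v_3,v_4], [v_3,v_5], [v_4,v_5]
  2-simplices (8): [v_0,v_1,v_2], [v_0,v_1,v_4], [v_0,v_2,v_3], [v_0,v_3,v_4], [v_1,v_2,v_5], [v_1,v_4,v_5], [v_2,v_3,v_5], [v_3,v_4,v_5]

so the chain groups are C_0 ≅ Z^6, C_1 ≅ Z^12, C_2 ≅ Z^8.

Boundary ∂_1: C_1 → C_0 is given by ∂[p,q] = [q] − [p]. For instance
  ∂[v_3,v_4] = [v_4] − [v_3].
As a 6×12 matrix over Z this has rank 5, with invariant factors (1,1,1,1,1).

∂_2: C_2 → C_1 sends each 2-simplex [p,q,r] to [q,r] − [p,r] + [p,q]. For instance
  ∂[v_0,v_1,v_2] = [v_1,v_2] − [v_0,v_2] + [v_0,v_1],
  ∂[v_0,v_1,v_4] = [v_1,v_4] − [v_0,v_4] + [v_0,v_1].
As a 12×8 matrix over Z this has rank 7, with invariant factors (1,1,1,1,1,1,1).

From H_k ≅ ker(∂_k) / im(∂_{k+1}) we obtain:

  H_0: rank C_0 − rank ∂_1 = 6 − 5 = 1, and the invariant factors of ∂_1 are all 1, so H_0 ≅ Z.
  H_1: rank ker ∂_1 − rank ∂_2 = (12 − 5) − 7 = 0, and the invariant factors of ∂_2 are all 1, so H_1 ≅ 0.
  H_2: rank ker ∂_2 − rank ∂_3 = (8 − 7) − 0 = 1, and there is no ∂_3, so H_2 ≅ Z.

As a check, the Euler characteristic is 6 − 12 + 8 = 2, which agrees with 1 − 0 + 1 = 2.

Hence the Betti numbers are b_0 = 1, b_1 = 0, b_2 = 1.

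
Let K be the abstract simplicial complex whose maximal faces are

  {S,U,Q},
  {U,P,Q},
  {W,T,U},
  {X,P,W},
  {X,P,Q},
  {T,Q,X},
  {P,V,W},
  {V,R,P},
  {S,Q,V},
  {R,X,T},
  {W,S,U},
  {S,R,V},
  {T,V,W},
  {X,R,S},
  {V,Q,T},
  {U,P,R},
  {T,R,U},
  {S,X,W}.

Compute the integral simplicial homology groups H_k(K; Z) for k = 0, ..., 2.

Take the total order P < Q < R < S < T < U < V < W < X on the vertex set. Then K (dimension 2) consists of the simplices:

  0-simplices (9): P, Q, R, S, T, U, V, W, X
  1-simplices (27): PQ, PR, PU, PV, PW, PX, QS, QT, QU, QV, QX, RS, RT, RU, RV, RX, SU, SV, SW, SX, TU, TV, TW, TX, UW, VW, WX
  2-simplices (18): PQU, PQX, PRU, PRV, PVW, PWX, QSU, QSV, QTV, QTX, RSV, RSX, RTU, RTX, SUW, SWX, TUW, TVW

so the chain groups are C_0 ≅ Z^9, C_1 ≅ Z^27, C_2 ≅ Z^18.

Boundary ∂_1: C_1 → C_0 maps an edge to its endpoints' difference, ∂[p,q] = q − p. For instance
  ∂VW = W − V.
The 9×27 boundary matrix has rank 8 and Smith normal form diag(1,1,1,1,1,1,1,1).

Boundary ∂_2: C_2 → C_1 sends each 2-simplex [p,q,r] to [q,r] − [p,r] + [p,q]. For instance
  ∂RSV = SV − RV + RS,
  ∂QSV = SV − QV + QS.
This gives a 27×18 integer matrix of rank 17; reducing to Smith normal form yields diagonal entries (1,1,1,1,1,1,1,1,1,1,1,1,1,1,1,1,1).

Reading off H_k = ker ∂_k / im ∂_{k+1}:

  H_0: rank C_0 − rank ∂_1 = 9 − 8 = 1, and the invariant factors of ∂_1 are all 1, so H_0 = Z.
  H_1: rank ker ∂_1 − rank ∂_2 = (27 − 8) − 17 = 2, and the invariant factors of ∂_2 are all 1, so H_1 = Z^2.
  H_2: rank ker ∂_2 − rank ∂_3 = (18 − 17) − 0 = 1, and there is no ∂_3, so H_2 = Z.

As a check, the Euler characteristic is 9 − 27 + 18 = 0, which agrees with 1 − 2 + 1 = 0.

H_0 ≅ Z,  H_1 ≅ Z^2,  H_2 ≅ Z.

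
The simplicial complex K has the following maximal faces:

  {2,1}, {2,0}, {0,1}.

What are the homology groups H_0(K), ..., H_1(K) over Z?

We work with the vertex ordering 0 < 1 < 2. The simplices of K, each written with vertices in increasing order, are:

  0-simplices (3): [0], [1], [2]
  1-simplices (3): [0,1], [0,2], [1,2]

giving chain groups C_0 ≅ Z^3, C_1 ≅ Z^3.

∂_1: C_1 → C_0 is given by ∂[p,q] = [q] − [p]. For instance
  ∂[0,1] = [1] − [0].
As a 3×3 matrix over Z this has rank 2, with invariant factors (1,1).

Now H_k = ker ∂_k / im ∂_{k+1}, so:

  H_0: rank C_0 − rank ∂_1 = 3 − 2 = 1, and the invariant factors of ∂_1 are all 1, so H_0 = Z.
  H_1: rank ker ∂_1 − rank ∂_2 = (3 − 2) − 0 = 1, and there is no ∂_2, so H_1 = Z.

(K is a triangulation of the circle S^1.)

H_0 = Z,  H_1 = Z.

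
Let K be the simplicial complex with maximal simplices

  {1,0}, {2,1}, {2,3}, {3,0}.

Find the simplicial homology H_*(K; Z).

Order the vertices as 0 < 1 < 2 < 3. Listing each simplex with vertices in this order, K has dimension 1 with simplices:

  0-simplices (4): [0], [1], [2], [3]
  1-simplices (4): [0,1], [0,3], [1,2], [2,3]

so the chain groups are C_0 ≅ Z^4, C_1 ≅ Z^4.

∂_1: C_1 → C_0 is given by ∂[p,q] = [q] − [p]. For instance
  ∂[2,3] = [3] − [2].
As a 4×4 matrix over Z this has rank 3, with invariant factors (1,1,1).

Computing H_k = (kernel of ∂_k) / (image of ∂_{k+1}):

  H_0: rank C_0 − rank ∂_1 = 4 − 3 = 1, and the invariant factors of ∂_1 are all 1, so H_0 = Z.
  H_1: rank ker ∂_1 − rank ∂_2 = (4 − 3) − 0 = 1, and there is no ∂_2, so H_1 = Z.

As a check, the Euler characteristic is 4 − 4 = 0, which agrees with 1 − 1 = 0.
(K is a triangulation of the circle S^1.)

H_0 = Z,  H_1 = Z.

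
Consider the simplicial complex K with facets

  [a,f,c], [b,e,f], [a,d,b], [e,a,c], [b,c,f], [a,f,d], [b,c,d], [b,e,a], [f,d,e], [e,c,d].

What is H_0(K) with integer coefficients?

H_0 = Z.

Order the vertices as a < b < c < d < e < f. Listing each simplex with vertices in this order, K has dimension 2 with simplices:

  0-simplices (6): a, b, c, d, e, f
  1-simplices (15): ab, ac, ad, ae, af, bc, bd, be, bf, cd, ce, cf, de, df, ef
  2-simplices (10): abd, abe, ace, acf, adf, bcd, bcf, bef, cde, def

Hence C_0 ≅ Z^6, C_1 ≅ Z^15, C_2 ≅ Z^10.

The boundary map ∂_1: C_1 → C_0 is given by ∂[p,q] = [q] − [p]. For instance
  ∂bd = d − b.
The resulting 6×15 matrix has rank 5, and its Smith normal form has invariant factors (1,1,1,1,1).

The boundary map ∂_2: C_2 → C_1 sends each 2-simplex [p,q,r] to [q,r] − [p,r] + [p,q]. For instance
  ∂abe = be − ae + ab,
  ∂def = ef − df + de.
This gives a 15×10 integer matrix of rank 10; reducing to Smith normal form yields diagonal entries (1,1,1,1,1,1,1,1,1,2).

Now H_k = ker ∂_k / im ∂_{k+1}, so:

  H_0: rank C_0 − rank ∂_1 = 6 − 5 = 1, and the invariant factors of ∂_1 are all 1, so H_0 ≅ Z.

(K is a triangulation of the real projective plane RP^2.)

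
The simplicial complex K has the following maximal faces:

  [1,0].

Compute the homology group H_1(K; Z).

H_1 = 0.

Order the vertices as 0 < 1. Listing each simplex with vertices in this order, K has dimension 1 with simplices:

  0-simplices (2): [0], [1]
  1-simplices (1): [0,1]

Hence C_0 ≅ Z^2, C_1 ≅ Z^1.

Boundary ∂_1: C_1 → C_0 sends each edge [p,q] (with p < q) to q − p. For instance
  ∂[0,1] = [1] − [0].
This gives a 2×1 integer matrix of rank 1; reducing to Smith normal form yields diagonal entries (1).

Reading off H_k = ker ∂_k / im ∂_{k+1}:

  H_1: rank ker ∂_1 − rank ∂_2 = (1 − 1) − 0 = 0, and there is no ∂_2, so H_1 ≅ 0.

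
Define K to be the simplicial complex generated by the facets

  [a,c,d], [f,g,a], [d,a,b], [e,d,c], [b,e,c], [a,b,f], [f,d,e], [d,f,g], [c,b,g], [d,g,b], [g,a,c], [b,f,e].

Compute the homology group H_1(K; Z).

K has 7 vertices, 18 edges, 12 triangles.
rank ∂_1 = 6, rank ∂_2 = 12 ⇒ b_1 = 18 − 6 − 12 = 0; ∂_2 has invariant factor(s) [2] giving torsion. So H_1 = Z/2.

H_1 ≅ Z/2.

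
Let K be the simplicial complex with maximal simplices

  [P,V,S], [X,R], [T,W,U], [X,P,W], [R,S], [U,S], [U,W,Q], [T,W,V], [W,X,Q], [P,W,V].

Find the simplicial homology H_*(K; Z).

H_0 = Z,  H_1 = Z^2,  H_2 = 0.

Take the total order P < Q < R < S < T < U < V < W < X on the vertex set. Then K (dimension 2) consists of the simplices:

  0-simplices (9): P, Q, R, S, T, U, V, W, X
  1-simplices (17): PS, PV, PW, PX, QU, QW, QX, RS, RX, SU, SV, TU, TV, TW, UW, VW, WX
  2-simplices (7): PSV, PVW, PWX, QUW, QWX, TUW, TVW

so the chain groups are C_0 ≅ Z^9, C_1 ≅ Z^17, C_2 ≅ Z^7.

The boundary map ∂_1: C_1 → C_0 maps an edge to its endpoints' difference, ∂[p,q] = q − p. For instance
  ∂TV = V − T.
This gives a 9×17 integer matrix of rank 8; reducing to Smith normal form yields diagonal entries (1,1,1,1,1,1,1,1).

The boundary map ∂_2: C_2 → C_1 maps a triangle to the signed sum of its edges. For instance
  ∂QUW = UW − QW + QU,
  ∂TUW = UW − TW + TU.
The 17×7 boundary matrix has rank 7 and Smith normal form diag(1,1,1,1,1,1,1).

Now H_k = ker ∂_k / im ∂_{k+1}, so:

  H_0: rank C_0 − rank ∂_1 = 9 − 8 = 1, and the invariant factors of ∂_1 are all 1, so H_0 ≅ Z.
  H_1: rank ker ∂_1 − rank ∂_2 = (17 − 8) − 7 = 2, and the invariant factors of ∂_2 are all 1, so H_1 ≅ Z^2.
  H_2: rank ker ∂_2 − rank ∂_3 = (7 − 7) − 0 = 0, and there is no ∂_3, so H_2 ≅ 0.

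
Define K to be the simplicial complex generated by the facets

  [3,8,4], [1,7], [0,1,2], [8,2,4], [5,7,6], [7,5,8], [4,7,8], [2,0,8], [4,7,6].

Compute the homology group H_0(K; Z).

H_0 = Z.

We work with the vertex ordering 0 < 1 < 2 < 3 < 4 < 5 < 6 < 7 < 8. The simplices of K, each written with vertices in increasing order, are:

  0-simplices (9): [0], [1], [2], [3], [4], [5], [6], [7], [8]
  1-simplices (17): [0,1], [0,2], [0,8], [1,2], [1,7], [2,4], [2,8], [3,4], [3,8], [4,6], [4,7], [4,8], [5,6], [5,7], [5,8], [6,7], [7,8]
  2-simplices (8): [0,1,2], [0,2,8], [2,4,8], [3,4,8], [4,6,7], [4,7,8], [5,6,7], [5,7,8]

so the chain groups are C_0 ≅ Z^9, C_1 ≅ Z^17, C_2 ≅ Z^8.

The boundary map ∂_1: C_1 → C_0 sends each edge [p,q] (with p < q) to q − p. For instance
  ∂[0,1] = [1] − [0].
The 9×17 boundary matrix has rank 8 and Smith normal form diag(1,1,1,1,1,1,1,1).

Boundary ∂_2: C_2 → C_1 sends each 2-simplex [p,q,r] to [q,r] − [p,r] + [p,q]. For instance
  ∂[0,1,2] = [1,2] − [0,2] + [0,1],
  ∂[3,4,8] = [4,8] − [3,8] + [3,4].
As a 17×8 matrix over Z this has rank 8, with invariant factors (1,1,1,1,1,1,1,1).

Now H_k = ker ∂_k / im ∂_{k+1}, so:

  H_0: rank C_0 − rank ∂_1 = 9 − 8 = 1, and the invariant factors of ∂_1 are all 1, so H_0 ≅ Z.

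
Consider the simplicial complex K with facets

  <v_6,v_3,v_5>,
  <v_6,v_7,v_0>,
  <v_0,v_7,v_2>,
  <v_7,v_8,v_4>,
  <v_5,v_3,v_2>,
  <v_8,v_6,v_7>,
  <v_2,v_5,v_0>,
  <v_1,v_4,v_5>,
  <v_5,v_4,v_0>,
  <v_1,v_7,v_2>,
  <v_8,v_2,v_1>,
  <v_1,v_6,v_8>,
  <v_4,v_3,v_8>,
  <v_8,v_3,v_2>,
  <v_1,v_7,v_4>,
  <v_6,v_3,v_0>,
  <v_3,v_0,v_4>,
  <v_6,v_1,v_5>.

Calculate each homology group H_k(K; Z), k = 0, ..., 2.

H_0 = Z,  H_1 = Z ⊕ Z/2,  H_2 = 0.

K has 9 vertices, 27 edges, 18 triangles.
rank ∂_0 = 0, rank ∂_1 = 8 ⇒ b_0 = 9 − 0 − 8 = 1; all invariant factors of ∂_1 are 1 so no torsion. So H_0 = Z.
rank ∂_1 = 8, rank ∂_2 = 18 ⇒ b_1 = 27 − 8 − 18 = 1; ∂_2 has invariant factor(s) [2] giving torsion. So H_1 = Z ⊕ Z/2.
rank ∂_2 = 18, rank ∂_3 = 0 ⇒ b_2 = 18 − 18 − 0 = 0. So H_2 = 0.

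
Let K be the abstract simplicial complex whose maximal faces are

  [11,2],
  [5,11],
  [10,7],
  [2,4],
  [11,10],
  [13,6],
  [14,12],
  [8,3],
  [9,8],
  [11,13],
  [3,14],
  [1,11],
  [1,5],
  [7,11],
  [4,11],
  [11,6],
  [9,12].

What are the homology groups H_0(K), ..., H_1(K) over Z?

We work with the vertex ordering 1 < 2 < 3 < 4 < 5 < 6 < 7 < 8 < 9 < 10 < 11 < 12 < 13 < 14. The simplices of K, each written with vertices in increasing order, are:

  0-simplices (14): [1], [2], [3], [4], [5], [6], [7], [8], [9], [10], [11], [12], [13], [14]
  1-simplices (17): [1,5], [1,11], [2,4], [2,11], [3,8], [3,14], [4,11], [5,11], [6,11], [6,13], [7,10], [7,11], [8,9], [9,12], [10,11], [11,13], [12,14]

Hence C_0 ≅ Z^14, C_1 ≅ Z^17.

∂_1: C_1 → C_0 sends each edge [p,q] (with p < q) to q − p. For instance
  ∂[7,11] = [11] − [7].
The 14×17 boundary matrix has rank 12 and Smith normal form diag(1,1,1,1,1,1,1,1,1,1,1,1).

Computing H_k = (kernel of ∂_k) / (image of ∂_{k+1}):

  H_0: rank C_0 − rank ∂_1 = 14 − 12 = 2, and the invariant factors of ∂_1 are all 1, so H_0 = Z^2.
  H_1: rank ker ∂_1 − rank ∂_2 = (17 − 12) − 0 = 5, and there is no ∂_2, so H_1 = Z^5.

H_0 ≅ Z^2,  H_1 ≅ Z^5.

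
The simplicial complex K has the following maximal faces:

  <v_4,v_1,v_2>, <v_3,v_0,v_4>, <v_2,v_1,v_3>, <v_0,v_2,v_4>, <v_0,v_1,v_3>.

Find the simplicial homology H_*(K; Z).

H_0 ≅ Z,  H_1 ≅ Z,  H_2 = 0.

Order the vertices as v_0 < v_1 < v_2 < v_3 < v_4. Listing each simplex with vertices in this order, K has dimension 2 with simplices:

  0-simplices (5): [v_0], [v_1], [v_2], [v_3], [v_4]
  1-simplices (10): [v_0,v_1], [v_0,v_2], [v_0,v_3], [v_0,v_4], [v_1,v_2], [v_1,v_3], [v_1,v_4], [v_2,v_3], [v_2,v_4], [v_3,v_4]
  2-simplices (5): [v_0,v_1,v_3], [v_0,v_2,v_4], [v_0,v_3,v_4], [v_1,v_2,v_3], [v_1,v_2,v_4]

Hence C_0 ≅ Z^5, C_1 ≅ Z^10, C_2 ≅ Z^5.

The boundary map ∂_1: C_1 → C_0 maps an edge to its endpoints' difference, ∂[p,q] = q − p. For instance
  ∂[v_2,v_4] = [v_4] − [v_2].
As a 5×10 matrix over Z this has rank 4, with invariant factors (1,1,1,1).

The boundary map ∂_2: C_2 → C_1 acts by ∂[p,q,r] = [q,r] − [p,r] + [p,q]. For instance
  ∂[v_1,v_2,v_3] = [v_2,v_3] − [v_1,v_3] + [v_1,v_2],
  ∂[v_0,v_2,v_4] = [v_2,v_4] − [v_0,v_4] + [v_0,v_2].
The 10×5 boundary matrix has rank 5 and Smith normal form diag(1,1,1,1,1).

Computing H_k = (kernel of ∂_k) / (image of ∂_{k+1}):

  H_0: rank C_0 − rank ∂_1 = 5 − 4 = 1, and the invariant factors of ∂_1 are all 1, so H_0 = Z.
  H_1: rank ker ∂_1 − rank ∂_2 = (10 − 4) − 5 = 1, and the invariant factors of ∂_2 are all 1, so H_1 = Z.
  H_2: rank ker ∂_2 − rank ∂_3 = (5 − 5) − 0 = 0, and there is no ∂_3, so H_2 = 0.

As a check, the Euler characteristic is 5 − 10 + 5 = 0, which agrees with 1 − 1 + 0 = 0.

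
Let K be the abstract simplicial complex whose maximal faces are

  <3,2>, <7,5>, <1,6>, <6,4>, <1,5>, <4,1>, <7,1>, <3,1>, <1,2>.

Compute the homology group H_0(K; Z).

H_0 ≅ Z.

We work with the vertex ordering 1 < 2 < 3 < 4 < 5 < 6 < 7. The simplices of K, each written with vertices in increasing order, are:

  0-simplices (7): [1], [2], [3], [4], [5], [6], [7]
  1-simplices (9): [1,2], [1,3], [1,4], [1,5], [1,6], [1,7], [2,3], [4,6], [5,7]

so the chain groups are C_0 ≅ Z^7, C_1 ≅ Z^9.

∂_1: C_1 → C_0 is given by ∂[p,q] = [q] − [p]. For instance
  ∂[1,6] = [6] − [1].
The resulting 7×9 matrix has rank 6, and its Smith normal form has invariant factors (1,1,1,1,1,1).

Computing H_k = (kernel of ∂_k) / (image of ∂_{k+1}):

  H_0: rank C_0 − rank ∂_1 = 7 − 6 = 1, and the invariant factors of ∂_1 are all 1, so H_0 ≅ Z.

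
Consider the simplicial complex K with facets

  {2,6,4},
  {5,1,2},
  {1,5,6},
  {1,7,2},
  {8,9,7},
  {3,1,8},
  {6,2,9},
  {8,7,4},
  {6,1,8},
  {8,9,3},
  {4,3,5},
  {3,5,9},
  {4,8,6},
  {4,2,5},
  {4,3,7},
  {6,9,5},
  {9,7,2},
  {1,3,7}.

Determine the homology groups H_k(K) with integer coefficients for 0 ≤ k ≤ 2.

H_0 ≅ Z,  H_1 ≅ Z ⊕ Z/2,  H_2 = 0.

K has 9 vertices, 27 edges, 18 triangles.
rank ∂_0 = 0, rank ∂_1 = 8 ⇒ b_0 = 9 − 0 − 8 = 1; all invariant factors of ∂_1 are 1 so no torsion. So H_0 ≅ Z.
rank ∂_1 = 8, rank ∂_2 = 18 ⇒ b_1 = 27 − 8 − 18 = 1; ∂_2 has invariant factor(s) [2] giving torsion. So H_1 ≅ Z ⊕ Z/2.
rank ∂_2 = 18, rank ∂_3 = 0 ⇒ b_2 = 18 − 18 − 0 = 0. So H_2 ≅ 0.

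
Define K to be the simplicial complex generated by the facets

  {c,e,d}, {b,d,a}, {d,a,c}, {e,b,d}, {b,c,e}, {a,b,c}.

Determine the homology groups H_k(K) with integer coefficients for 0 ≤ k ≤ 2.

H_0 = Z,  H_1 = 0,  H_2 = Z.

Take the total order a < b < c < d < e on the vertex set. Then K (dimension 2) consists of the simplices:

  0-simplices (5): a, b, c, d, e
  1-simplices (9): ab, ac, ad, bc, bd, be, cd, ce, de
  2-simplices (6): abc, abd, acd, bce, bde, cde

Hence C_0 ≅ Z^5, C_1 ≅ Z^9, C_2 ≅ Z^6.

The boundary map ∂_1: C_1 → C_0 maps an edge to its endpoints' difference, ∂[p,q] = q − p. For instance
  ∂de = e − d.
This gives a 5×9 integer matrix of rank 4; reducing to Smith normal form yields diagonal entries (1,1,1,1).

∂_2: C_2 → C_1 maps a triangle to the signed sum of its edges. For instance
  ∂bde = de − be + bd,
  ∂bce = ce − be + bc.
The 9×6 boundary matrix has rank 5 and Smith normal form diag(1,1,1,1,1).

From H_k ≅ ker(∂_k) / im(∂_{k+1}) we obtain:

  H_0: rank C_0 − rank ∂_1 = 5 − 4 = 1, and the invariant factors of ∂_1 are all 1, so H_0 ≅ Z.
  H_1: rank ker ∂_1 − rank ∂_2 = (9 − 4) − 5 = 0, and the invariant factors of ∂_2 are all 1, so H_1 ≅ 0.
  H_2: rank ker ∂_2 − rank ∂_3 = (6 − 5) − 0 = 1, and there is no ∂_3, so H_2 ≅ Z.

As a check, the Euler characteristic is 5 − 9 + 6 = 2, which agrees with 1 − 0 + 1 = 2.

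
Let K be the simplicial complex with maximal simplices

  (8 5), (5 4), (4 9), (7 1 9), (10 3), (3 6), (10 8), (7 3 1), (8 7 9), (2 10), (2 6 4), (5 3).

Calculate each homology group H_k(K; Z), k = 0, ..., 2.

Fix the vertex order 1 < 2 < 3 < 4 < 5 < 6 < 7 < 8 < 9 < 10 and write every simplex with vertices in increasing order. Then dim K = 2 and the simplices of K are:

  0-simplices (10): [1], [2], [3], [4], [5], [6], [7], [8], [9], [10]
  1-simplices (18): [1,3], [1,7], [1,9], [2,4], [2,6], [2,10], [3,5], [3,6], [3,7], [3,10], [4,5], [4,6], [4,9], [5,8], [7,8], [7,9], [8,9], [8,10]
  2-simplices (4): [1,3,7], [1,7,9], [2,4,6], [7,8,9]

giving chain groups C_0 ≅ Z^10, C_1 ≅ Z^18, C_2 ≅ Z^4.

∂_1: C_1 → C_0 sends each edge [p,q] (with p < q) to q − p.
As a 10×18 matrix over Z this has rank 9, with invariant factors (1,1,1,1,1,1,1,1,1).

∂_2: C_2 → C_1 sends each 2-simplex [p,q,r] to [q,r] − [p,r] + [p,q]. For instance
  ∂[1,3,7] = [3,7] − [1,7] + [1,3],
  ∂[1,7,9] = [7,9] − [1,9] + [1,7].
The 18×4 boundary matrix has rank 4 and Smith normal form diag(1,1,1,1).

Computing H_k = (kernel of ∂_k) / (image of ∂_{k+1}):

  H_0: rank C_0 − rank ∂_1 = 10 − 9 = 1, and the invariant factors of ∂_1 are all 1, so H_0 ≅ Z.
  H_1: rank ker ∂_1 − rank ∂_2 = (18 − 9) − 4 = 5, and the invariant factors of ∂_2 are all 1, so H_1 ≅ Z^5.
  H_2: rank ker ∂_2 − rank ∂_3 = (4 − 4) − 0 = 0, and there is no ∂_3, so H_2 ≅ 0.

H_0 ≅ Z,  H_1 ≅ Z^5,  H_2 = 0.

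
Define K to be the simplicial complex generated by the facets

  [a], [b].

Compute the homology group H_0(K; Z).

H_0 = Z^2.

Take the total order a < b on the vertex set. Then K (dimension 0) consists of the simplices:

  0-simplices (2): a, b

giving chain groups C_0 ≅ Z^2.

Reading off H_k = ker ∂_k / im ∂_{k+1}:

  H_0: rank C_0 − rank ∂_1 = 2 − 0 = 2, and there is no ∂_1, so H_0 = Z^2.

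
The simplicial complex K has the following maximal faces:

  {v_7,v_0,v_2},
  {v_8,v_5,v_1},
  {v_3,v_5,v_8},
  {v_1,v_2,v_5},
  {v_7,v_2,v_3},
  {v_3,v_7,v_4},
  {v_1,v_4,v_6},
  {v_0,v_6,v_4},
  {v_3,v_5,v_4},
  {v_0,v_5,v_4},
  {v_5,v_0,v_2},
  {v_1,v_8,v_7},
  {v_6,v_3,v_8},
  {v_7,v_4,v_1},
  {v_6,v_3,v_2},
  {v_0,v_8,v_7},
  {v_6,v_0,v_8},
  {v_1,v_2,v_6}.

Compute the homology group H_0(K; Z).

H_0 ≅ Z.

We work with the vertex ordering v_0 < v_1 < v_2 < v_3 < v_4 < v_5 < v_6 < v_7 < v_8. The simplices of K, each written with vertices in increasing order, are:

  0-simplices (9): [v_0], [v_1], [v_2], [v_3], [v_4], [v_5], [v_6], [v_7], [v_8]
  1-simplices (27): (27 of them)
  2-simplices (18): (18 of them)

so the chain groups are C_0 ≅ Z^9, C_1 ≅ Z^27, C_2 ≅ Z^18.

∂_1: C_1 → C_0 sends each edge [p,q] (with p < q) to q − p.
This gives a 9×27 integer matrix of rank 8; reducing to Smith normal form yields diagonal entries (1,1,1,1,1,1,1,1).

The boundary map ∂_2: C_2 → C_1 maps a triangle to the signed sum of its edges. For instance
  ∂[v_0,v_4,v_6] = [v_4,v_6] − [v_0,v_6] + [v_0,v_4],
  ∂[v_2,v_3,v_6] = [v_3,v_6] − [v_2,v_6] + [v_2,v_3].
The resulting 27×18 matrix has rank 17, and its Smith normal form has invariant factors (1,1,1,1,1,1,1,1,1,1,1,1,1,1,1,1,1).

Reading off H_k = ker ∂_k / im ∂_{k+1}:

  H_0: rank C_0 − rank ∂_1 = 9 − 8 = 1, and the invariant factors of ∂_1 are all 1, so H_0 = Z.

(K is a triangulation of the torus T^2.)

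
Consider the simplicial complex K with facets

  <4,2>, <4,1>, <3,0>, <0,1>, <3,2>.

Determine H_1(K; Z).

H_1 ≅ Z.

Fix the vertex order 0 < 1 < 2 < 3 < 4 and write every simplex with vertices in increasing order. Then dim K = 1 and the simplices of K are:

  0-simplices (5): [0], [1], [2], [3], [4]
  1-simplices (5): [0,1], [0,3], [1,4], [2,3], [2,4]

Hence C_0 ≅ Z^5, C_1 ≅ Z^5.

The boundary map ∂_1: C_1 → C_0 maps an edge to its endpoints' difference, ∂[p,q] = q − p. For instance
  ∂[0,3] = [3] − [0].
The 5×5 boundary matrix has rank 4 and Smith normal form diag(1,1,1,1).

Now H_k = ker ∂_k / im ∂_{k+1}, so:

  H_1: rank ker ∂_1 − rank ∂_2 = (5 − 4) − 0 = 1, and there is no ∂_2, so H_1 ≅ Z.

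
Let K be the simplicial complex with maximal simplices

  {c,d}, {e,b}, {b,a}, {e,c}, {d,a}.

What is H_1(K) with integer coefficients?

H_1 ≅ Z.

K has 5 vertices, 5 edges.
rank ∂_1 = 4, rank ∂_2 = 0 ⇒ b_1 = 5 − 4 − 0 = 1. So H_1 ≅ Z.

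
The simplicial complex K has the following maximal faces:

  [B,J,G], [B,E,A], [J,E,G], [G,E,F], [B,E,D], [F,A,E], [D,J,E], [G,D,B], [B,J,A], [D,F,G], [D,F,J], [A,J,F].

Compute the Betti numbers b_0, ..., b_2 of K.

b_0 = 1, b_1 = 0, b_2 = 0.

Fix the vertex order A < B < D < E < F < G < J and write every simplex with vertices in increasing order. Then dim K = 2 and the simplices of K are:

  0-simplices (7): A, B, D, E, F, G, J
  1-simplices (18): AB, AE, AF, AJ, BD, BE, BG, BJ, DE, DF, DG, DJ, EF, EG, EJ, FG, FJ, GJ
  2-simplices (12): ABE, ABJ, AEF, AFJ, BDE, BDG, BGJ, DEJ, DFG, DFJ, EFG, EGJ

so the chain groups are C_0 ≅ Z^7, C_1 ≅ Z^18, C_2 ≅ Z^12.

Boundary ∂_1: C_1 → C_0 is given by ∂[p,q] = [q] − [p].
The 7×18 boundary matrix has rank 6 and Smith normal form diag(1,1,1,1,1,1).

Boundary ∂_2: C_2 → C_1 maps a triangle to the signed sum of its edges. For instance
  ∂DEJ = EJ − DJ + DE,
  ∂AFJ = FJ − AJ + AF.
The 18×12 boundary matrix has rank 12 and Smith normal form diag(1,1,1,1,1,1,1,1,1,1,1,2).

From H_k ≅ ker(∂_k) / im(∂_{k+1}) we obtain:

  H_0: rank C_0 − rank ∂_1 = 7 − 6 = 1, and the invariant factors of ∂_1 are all 1, so H_0 ≅ Z.
  H_1: rank ker ∂_1 − rank ∂_2 = (18 − 6) − 12 = 0, and ∂_2 has invariant factor 2 > 1, so H_1 ≅ Z/2.
  H_2: rank ker ∂_2 − rank ∂_3 = (12 − 12) − 0 = 0, and there is no ∂_3, so H_2 ≅ 0.

As a check, the Euler characteristic is 7 − 18 + 12 = 1, which agrees with 1 − 0 + 0 = 1.

Hence the Betti numbers are b_0 = 1, b_1 = 0, b_2 = 0.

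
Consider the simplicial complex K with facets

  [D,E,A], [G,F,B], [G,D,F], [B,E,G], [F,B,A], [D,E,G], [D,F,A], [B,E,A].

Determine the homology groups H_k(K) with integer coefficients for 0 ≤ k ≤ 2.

Order the vertices as A < B < D < E < F < G. Listing each simplex with vertices in this order, K has dimension 2 with simplices:

  0-simplices (6): A, B, D, E, F, G
  1-simplices (12): AB, AD, AE, AF, BE, BF, BG, DE, DF, DG, EG, FG
  2-simplices (8): ABE, ABF, ADE, ADF, BEG, BFG, DEG, DFG

so the chain groups are C_0 ≅ Z^6, C_1 ≅ Z^12, C_2 ≅ Z^8.

The boundary map ∂_1: C_1 → C_0 sends each edge [p,q] (with p < q) to q − p.
This gives a 6×12 integer matrix of rank 5; reducing to Smith normal form yields diagonal entries (1,1,1,1,1).

The boundary map ∂_2: C_2 → C_1 maps a triangle to the signed sum of its edges. For instance
  ∂ADF = DF − AF + AD,
  ∂BEG = EG − BG + BE.
This gives a 12×8 integer matrix of rank 7; reducing to Smith normal form yields diagonal entries (1,1,1,1,1,1,1).

Now H_k = ker ∂_k / im ∂_{k+1}, so:

  H_0: rank C_0 − rank ∂_1 = 6 − 5 = 1, and the invariant factors of ∂_1 are all 1, so H_0 ≅ Z.
  H_1: rank ker ∂_1 − rank ∂_2 = (12 − 5) − 7 = 0, and the invariant factors of ∂_2 are all 1, so H_1 ≅ 0.
  H_2: rank ker ∂_2 − rank ∂_3 = (8 − 7) − 0 = 1, and there is no ∂_3, so H_2 ≅ Z.

As a check, the Euler characteristic is 6 − 12 + 8 = 2, which agrees with 1 − 0 + 1 = 2.
(K is a triangulation of the 2-sphere S^2.)

H_0 = Z,  H_1 = 0,  H_2 = Z.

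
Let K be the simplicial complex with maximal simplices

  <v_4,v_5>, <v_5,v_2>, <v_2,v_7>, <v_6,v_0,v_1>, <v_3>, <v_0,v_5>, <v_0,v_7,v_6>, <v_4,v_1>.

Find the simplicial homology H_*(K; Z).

Take the total order v_0 < v_1 < v_2 < v_3 < v_4 < v_5 < v_6 < v_7 on the vertex set. Then K (dimension 2) consists of the simplices:

  0-simplices (8): [v_0], [v_1], [v_2], [v_3], [v_4], [v_5], [v_6], [v_7]
  1-simplices (10): [v_0,v_1], [v_0,v_5], [v_0,v_6], [v_0,v_7], [v_1,v_4], [v_1,v_6], [v_2,v_5], [v_2,v_7], [v_4,v_5], [v_6,v_7]
  2-simplices (2): [v_0,v_1,v_6], [v_0,v_6,v_7]

so the chain groups are C_0 ≅ Z^8, C_1 ≅ Z^10, C_2 ≅ Z^2.

The boundary map ∂_1: C_1 → C_0 is given by ∂[p,q] = [q] − [p].
As a 8×10 matrix over Z this has rank 6, with invariant factors (1,1,1,1,1,1).

∂_2: C_2 → C_1 maps a triangle to the signed sum of its edges. For instance
  ∂[v_0,v_6,v_7] = [v_6,v_7] − [v_0,v_7] + [v_0,v_6],
  ∂[v_0,v_1,v_6] = [v_1,v_6] − [v_0,v_6] + [v_0,v_1].
The 10×2 boundary matrix has rank 2 and Smith normal form diag(1,1).

From H_k ≅ ker(∂_k) / im(∂_{k+1}) we obtain:

  H_0: rank C_0 − rank ∂_1 = 8 − 6 = 2, and the invariant factors of ∂_1 are all 1, so H_0 = Z^2.
  H_1: rank ker ∂_1 − rank ∂_2 = (10 − 6) − 2 = 2, and the invariant factors of ∂_2 are all 1, so H_1 = Z^2.
  H_2: rank ker ∂_2 − rank ∂_3 = (2 − 2) − 0 = 0, and there is no ∂_3, so H_2 = 0.

As a check, the Euler characteristic is 8 − 10 + 2 = 0, which agrees with 2 − 2 + 0 = 0.

H_0 = Z^2,  H_1 = Z^2,  H_2 = 0.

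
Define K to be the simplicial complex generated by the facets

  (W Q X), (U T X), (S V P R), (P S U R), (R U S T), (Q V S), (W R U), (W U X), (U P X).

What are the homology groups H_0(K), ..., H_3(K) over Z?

H_0 ≅ Z,  H_1 ≅ Z,  H_2 = 0,  H_3 = 0.

Order the vertices as P < Q < R < S < T < U < V < W < X. Listing each simplex with vertices in this order, K has dimension 3 with simplices:

  0-simplices (9): P, Q, R, S, T, U, V, W, X
  1-simplices (22): PR, PS, PU, PV, PX, QS, QV, QW, QX, RS, RT, RU, RV, RW, ST, SU, SV, TU, TX, UW, UX, WX
  2-simplices (16): PRS, PRU, PRV, PSU, PSV, PUX, QSV, QWX, RST, RSU, RSV, RTU, RUW, STU, TUX, UWX
  3-simplices (3): PRSU, PRSV, RSTU

Hence C_0 ≅ Z^9, C_1 ≅ Z^22, C_2 ≅ Z^16, C_3 ≅ Z^3.

The boundary map ∂_1: C_1 → C_0 maps an edge to its endpoints' difference, ∂[p,q] = q − p.
As a 9×22 matrix over Z this has rank 8, with invariant factors (1,1,1,1,1,1,1,1).

∂_2: C_2 → C_1 acts by ∂[p,q,r] = [q,r] − [p,r] + [p,q]. For instance
  ∂PUX = UX − PX + PU,
  ∂QSV = SV − QV + QS.
As a 22×16 matrix over Z this has rank 13, with invariant factors (1,1,1,1,1,1,1,1,1,1,1,1,1).

Boundary ∂_3: C_3 → C_2 sends each 3-simplex σ to the alternating sum Σ_i (−1)^i (σ with its i-th vertex removed). For instance
  ∂PRSU = RSU − PSU + PRU − PRS,
  ∂RSTU = STU − RTU + RSU − RST.
The 16×3 boundary matrix has rank 3 and Smith normal form diag(1,1,1).

From H_k ≅ ker(∂_k) / im(∂_{k+1}) we obtain:

  H_0: rank C_0 − rank ∂_1 = 9 − 8 = 1, and the invariant factors of ∂_1 are all 1, so H_0 ≅ Z.
  H_1: rank ker ∂_1 − rank ∂_2 = (22 − 8) − 13 = 1, and the invariant factors of ∂_2 are all 1, so H_1 ≅ Z.
  H_2: rank ker ∂_2 − rank ∂_3 = (16 − 13) − 3 = 0, and the invariant factors of ∂_3 are all 1, so H_2 ≅ 0.
  H_3: rank ker ∂_3 − rank ∂_4 = (3 − 3) − 0 = 0, and there is no ∂_4, so H_3 ≅ 0.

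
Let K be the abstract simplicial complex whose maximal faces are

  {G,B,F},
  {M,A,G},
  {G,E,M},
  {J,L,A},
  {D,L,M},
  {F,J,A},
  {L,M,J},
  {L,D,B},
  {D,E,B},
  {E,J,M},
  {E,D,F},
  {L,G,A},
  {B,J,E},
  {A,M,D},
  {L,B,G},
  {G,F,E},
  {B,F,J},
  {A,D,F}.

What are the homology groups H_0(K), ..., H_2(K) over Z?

Take the total order A < B < D < E < F < G < J < L < M on the vertex set. Then K (dimension 2) consists of the simplices:

  0-simplices (9): A, B, D, E, F, G, J, L, M
  1-simplices (27): AD, AF, AG, AJ, AL, AM, BD, BE, BF, BG, BJ, BL, DE, DF, DL, DM, EF, EG, EJ, EM, FG, FJ, GL, GM, JL, JM, LM
  2-simplices (18): ADF, ADM, AFJ, AGL, AGM, AJL, BDE, BDL, BEJ, BFG, BFJ, BGL, DEF, DLM, EFG, EGM, EJM, JLM

giving chain groups C_0 ≅ Z^9, C_1 ≅ Z^27, C_2 ≅ Z^18.

∂_1: C_1 → C_0 is given by ∂[p,q] = [q] − [p].
The resulting 9×27 matrix has rank 8, and its Smith normal form has invariant factors (1,1,1,1,1,1,1,1).

∂_2: C_2 → C_1 sends each 2-simplex [p,q,r] to [q,r] − [p,r] + [p,q]. For instance
  ∂AGL = GL − AL + AG,
  ∂ADM = DM − AM + AD.
As a 27×18 matrix over Z this has rank 18, with invariant factors (1,1,1,1,1,1,1,1,1,1,1,1,1,1,1,1,1,2).

Reading off H_k = ker ∂_k / im ∂_{k+1}:

  H_0: rank C_0 − rank ∂_1 = 9 − 8 = 1, and the invariant factors of ∂_1 are all 1, so H_0 ≅ Z.
  H_1: rank ker ∂_1 − rank ∂_2 = (27 − 8) − 18 = 1, and ∂_2 has invariant factor 2 > 1, so H_1 ≅ Z ⊕ Z/2Z.
  H_2: rank ker ∂_2 − rank ∂_3 = (18 − 18) − 0 = 0, and there is no ∂_3, so H_2 ≅ 0.

As a check, the Euler characteristic is 9 − 27 + 18 = 0, which agrees with 1 − 1 + 0 = 0.
(K is a triangulation of the Klein bottle.)

H_0 ≅ Z,  H_1 ≅ Z ⊕ Z/2Z,  H_2 = 0.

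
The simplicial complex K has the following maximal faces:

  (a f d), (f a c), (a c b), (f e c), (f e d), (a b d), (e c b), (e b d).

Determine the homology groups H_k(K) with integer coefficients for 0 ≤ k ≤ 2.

K has 6 vertices, 12 edges, 8 triangles.
rank ∂_0 = 0, rank ∂_1 = 5 ⇒ b_0 = 6 − 0 − 5 = 1; all invariant factors of ∂_1 are 1 so no torsion. So H_0 ≅ Z.
rank ∂_1 = 5, rank ∂_2 = 7 ⇒ b_1 = 12 − 5 − 7 = 0; all invariant factors of ∂_2 are 1 so no torsion. So H_1 ≅ 0.
rank ∂_2 = 7, rank ∂_3 = 0 ⇒ b_2 = 8 − 7 − 0 = 1. So H_2 ≅ Z.

H_0 = Z,  H_1 = 0,  H_2 = Z.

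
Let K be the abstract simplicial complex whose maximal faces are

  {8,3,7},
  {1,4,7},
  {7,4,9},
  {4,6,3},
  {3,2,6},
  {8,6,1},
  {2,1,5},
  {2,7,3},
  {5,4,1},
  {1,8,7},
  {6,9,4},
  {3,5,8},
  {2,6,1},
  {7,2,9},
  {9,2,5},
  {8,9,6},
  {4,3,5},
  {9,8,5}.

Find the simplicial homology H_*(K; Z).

Fix the vertex order 1 < 2 < 3 < 4 < 5 < 6 < 7 < 8 < 9 and write every simplex with vertices in increasing order. Then dim K = 2 and the simplices of K are:

  0-simplices (9): [1], [2], [3], [4], [5], [6], [7], [8], [9]
  1-simplices (27): (27 of them)
  2-simplices (18): [1,2,5], [1,2,6], [1,4,5], [1,4,7], [1,6,8], [1,7,8], [2,3,6], [2,3,7], [2,5,9], [2,7,9], [3,4,5], [3,4,6], [3,5,8], [3,7,8], [4,6,9], [4,7,9], [5,8,9], [6,8,9]

so the chain groups are C_0 ≅ Z^9, C_1 ≅ Z^27, C_2 ≅ Z^18.

Boundary ∂_1: C_1 → C_0 maps an edge to its endpoints' difference, ∂[p,q] = q − p. For instance
  ∂[2,5] = [5] − [2].
This gives a 9×27 integer matrix of rank 8; reducing to Smith normal form yields diagonal entries (1,1,1,1,1,1,1,1).

The boundary map ∂_2: C_2 → C_1 sends each 2-simplex [p,q,r] to [q,r] − [p,r] + [p,q]. For instance
  ∂[2,3,7] = [3,7] − [2,7] + [2,3],
  ∂[1,4,5] = [4,5] − [1,5] + [1,4].
The resulting 27×18 matrix has rank 17, and its Smith normal form has invariant factors (1,1,1,1,1,1,1,1,1,1,1,1,1,1,1,1,1).

From H_k ≅ ker(∂_k) / im(∂_{k+1}) we obtain:

  H_0: rank C_0 − rank ∂_1 = 9 − 8 = 1, and the invariant factors of ∂_1 are all 1, so H_0 = Z.
  H_1: rank ker ∂_1 − rank ∂_2 = (27 − 8) − 17 = 2, and the invariant factors of ∂_2 are all 1, so H_1 = Z^2.
  H_2: rank ker ∂_2 − rank ∂_3 = (18 − 17) − 0 = 1, and there is no ∂_3, so H_2 = Z.

As a check, the Euler characteristic is 9 − 27 + 18 = 0, which agrees with 1 − 2 + 1 = 0.
(K is a triangulation of the torus T^2.)

H_0 = Z,  H_1 = Z^2,  H_2 = Z.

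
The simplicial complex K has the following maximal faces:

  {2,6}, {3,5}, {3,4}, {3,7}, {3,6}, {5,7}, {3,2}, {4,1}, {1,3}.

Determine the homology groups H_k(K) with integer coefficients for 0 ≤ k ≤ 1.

Fix the vertex order 1 < 2 < 3 < 4 < 5 < 6 < 7 and write every simplex with vertices in increasing order. Then dim K = 1 and the simplices of K are:

  0-simplices (7): [1], [2], [3], [4], [5], [6], [7]
  1-simplices (9): [1,3], [1,4], [2,3], [2,6], [3,4], [3,5], [3,6], [3,7], [5,7]

Hence C_0 ≅ Z^7, C_1 ≅ Z^9.

The boundary map ∂_1: C_1 → C_0 maps an edge to its endpoints' difference, ∂[p,q] = q − p. For instance
  ∂[2,3] = [3] − [2].
The resulting 7×9 matrix has rank 6, and its Smith normal form has invariant factors (1,1,1,1,1,1).

From H_k ≅ ker(∂_k) / im(∂_{k+1}) we obtain:

  H_0: rank C_0 − rank ∂_1 = 7 − 6 = 1, and the invariant factors of ∂_1 are all 1, so H_0 ≅ Z.
  H_1: rank ker ∂_1 − rank ∂_2 = (9 − 6) − 0 = 3, and there is no ∂_2, so H_1 ≅ Z^3.

H_0 ≅ Z,  H_1 ≅ Z^3.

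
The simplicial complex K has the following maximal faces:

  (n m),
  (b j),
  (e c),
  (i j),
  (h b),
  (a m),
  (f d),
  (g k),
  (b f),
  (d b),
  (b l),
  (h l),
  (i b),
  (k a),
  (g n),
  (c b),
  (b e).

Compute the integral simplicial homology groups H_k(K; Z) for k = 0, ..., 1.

H_0 = Z^2,  H_1 = Z^5.

We work with the vertex ordering a < b < c < d < e < f < g < h < i < j < k < l < m < n. The simplices of K, each written with vertices in increasing order, are:

  0-simplices (14): a, b, c, d, e, f, g, h, i, j, k, l, m, n
  1-simplices (17): ak, am, bc, bd, be, bf, bh, bi, bj, bl, ce, df, gk, gn, hl, ij, mn

Hence C_0 ≅ Z^14, C_1 ≅ Z^17.

Boundary ∂_1: C_1 → C_0 is given by ∂[p,q] = [q] − [p]. For instance
  ∂bd = d − b.
This gives a 14×17 integer matrix of rank 12; reducing to Smith normal form yields diagonal entries (1,1,1,1,1,1,1,1,1,1,1,1).

From H_k ≅ ker(∂_k) / im(∂_{k+1}) we obtain:

  H_0: rank C_0 − rank ∂_1 = 14 − 12 = 2, and the invariant factors of ∂_1 are all 1, so H_0 ≅ Z^2.
  H_1: rank ker ∂_1 − rank ∂_2 = (17 − 12) − 0 = 5, and there is no ∂_2, so H_1 ≅ Z^5.

As a check, the Euler characteristic is 14 − 17 = -3, which agrees with 2 − 5 = -3.
(K is a triangulation of the disjoint union of a wedge of 4 circles and the circle S^1.)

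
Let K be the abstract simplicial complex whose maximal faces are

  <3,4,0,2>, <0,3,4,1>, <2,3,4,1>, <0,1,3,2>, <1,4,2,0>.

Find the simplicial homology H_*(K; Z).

H_0 ≅ Z,  H_1 = 0,  H_2 = 0,  H_3 ≅ Z.

Take the total order 0 < 1 < 2 < 3 < 4 on the vertex set. Then K (dimension 3) consists of the simplices:

  0-simplices (5): [0], [1], [2], [3], [4]
  1-simplices (10): [0,1], [0,2], [0,3], [0,4], [1,2], [1,3], [1,4], [2,3], [2,4], [3,4]
  2-simplices (10): [0,1,2], [0,1,3], [0,1,4], [0,2,3], [0,2,4], [0,3,4], [1,2,3], [1,2,4], [1,3,4], [2,3,4]
  3-simplices (5): [0,1,2,3], [0,1,2,4], [0,1,3,4], [0,2,3,4], [1,2,3,4]

giving chain groups C_0 ≅ Z^5, C_1 ≅ Z^10, C_2 ≅ Z^10, C_3 ≅ Z^5.

∂_1: C_1 → C_0 maps an edge to its endpoints' difference, ∂[p,q] = q − p. For instance
  ∂[1,3] = [3] − [1].
The resulting 5×10 matrix has rank 4, and its Smith normal form has invariant factors (1,1,1,1).

∂_2: C_2 → C_1 maps a triangle to the signed sum of its edges. For instance
  ∂[0,1,4] = [1,4] − [0,4] + [0,1],
  ∂[1,2,4] = [2,4] − [1,4] + [1,2].
This gives a 10×10 integer matrix of rank 6; reducing to Smith normal form yields diagonal entries (1,1,1,1,1,1).

The boundary map ∂_3: C_3 → C_2 sends each 3-simplex σ to the alternating sum Σ_i (−1)^i (σ with its i-th vertex removed). For instance
  ∂[0,1,2,4] = [1,2,4] − [0,2,4] + [0,1,4] − [0,1,2],
  ∂[0,2,3,4] = [2,3,4] − [0,3,4] + [0,2,4] − [0,2,3].
This gives a 10×5 integer matrix of rank 4; reducing to Smith normal form yields diagonal entries (1,1,1,1).

From H_k ≅ ker(∂_k) / im(∂_{k+1}) we obtain:

  H_0: rank C_0 − rank ∂_1 = 5 − 4 = 1, and the invariant factors of ∂_1 are all 1, so H_0 ≅ Z.
  H_1: rank ker ∂_1 − rank ∂_2 = (10 − 4) − 6 = 0, and the invariant factors of ∂_2 are all 1, so H_1 ≅ 0.
  H_2: rank ker ∂_2 − rank ∂_3 = (10 − 6) − 4 = 0, and the invariant factors of ∂_3 are all 1, so H_2 ≅ 0.
  H_3: rank ker ∂_3 − rank ∂_4 = (5 − 4) − 0 = 1, and there is no ∂_4, so H_3 ≅ Z.

As a check, the Euler characteristic is 5 − 10 + 10 − 5 = 0, which agrees with 1 − 0 + 0 − 1 = 0.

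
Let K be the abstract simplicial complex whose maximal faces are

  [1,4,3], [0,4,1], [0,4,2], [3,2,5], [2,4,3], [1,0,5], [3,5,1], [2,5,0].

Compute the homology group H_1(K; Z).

Fix the vertex order 0 < 1 < 2 < 3 < 4 < 5 and write every simplex with vertices in increasing order. Then dim K = 2 and the simplices of K are:

  0-simplices (6): [0], [1], [2], [3], [4], [5]
  1-simplices (12): [0,1], [0,2], [0,4], [0,5], [1,3], [1,4], [1,5], [2,3], [2,4], [2,5], [3,4], [3,5]
  2-simplices (8): [0,1,4], [0,1,5], [0,2,4], [0,2,5], [1,3,4], [1,3,5], [2,3,4], [2,3,5]

so the chain groups are C_0 ≅ Z^6, C_1 ≅ Z^12, C_2 ≅ Z^8.

∂_1: C_1 → C_0 maps an edge to its endpoints' difference, ∂[p,q] = q − p.
This gives a 6×12 integer matrix of rank 5; reducing to Smith normal form yields diagonal entries (1,1,1,1,1).

∂_2: C_2 → C_1 sends each 2-simplex [p,q,r] to [q,r] − [p,r] + [p,q]. For instance
  ∂[0,1,5] = [1,5] − [0,5] + [0,1],
  ∂[1,3,5] = [3,5] − [1,5] + [1,3].
The resulting 12×8 matrix has rank 7, and its Smith normal form has invariant factors (1,1,1,1,1,1,1).

Now H_k = ker ∂_k / im ∂_{k+1}, so:

  H_1: rank ker ∂_1 − rank ∂_2 = (12 − 5) − 7 = 0, and the invariant factors of ∂_2 are all 1, so H_1 = 0.

(K is a triangulation of the 2-sphere S^2.)

H_1 ≅ 0.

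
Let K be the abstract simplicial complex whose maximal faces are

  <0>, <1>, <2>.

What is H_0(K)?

H_0 = Z^3.

Take the total order 0 < 1 < 2 on the vertex set. Then K (dimension 0) consists of the simplices:

  0-simplices (3): [0], [1], [2]

giving chain groups C_0 ≅ Z^3.

Reading off H_k = ker ∂_k / im ∂_{k+1}:

  H_0: rank C_0 − rank ∂_1 = 3 − 0 = 3, and there is no ∂_1, so H_0 ≅ Z^3.

(K is a triangulation of a set of 3 points.)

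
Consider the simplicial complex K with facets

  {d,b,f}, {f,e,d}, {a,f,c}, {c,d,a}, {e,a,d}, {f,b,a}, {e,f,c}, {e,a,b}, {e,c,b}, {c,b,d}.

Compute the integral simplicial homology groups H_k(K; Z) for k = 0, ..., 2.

K has 6 vertices, 15 edges, 10 triangles.
rank ∂_0 = 0, rank ∂_1 = 5 ⇒ b_0 = 6 − 0 − 5 = 1; all invariant factors of ∂_1 are 1 so no torsion. So H_0 = Z.
rank ∂_1 = 5, rank ∂_2 = 10 ⇒ b_1 = 15 − 5 − 10 = 0; ∂_2 has invariant factor(s) [2] giving torsion. So H_1 = Z_2.
rank ∂_2 = 10, rank ∂_3 = 0 ⇒ b_2 = 10 − 10 − 0 = 0. So H_2 = 0.

H_0 = Z,  H_1 = Z_2,  H_2 = 0.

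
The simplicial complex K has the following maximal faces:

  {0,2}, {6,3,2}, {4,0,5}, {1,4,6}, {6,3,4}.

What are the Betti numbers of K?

b_0 = 1, b_1 = 1, b_2 = 0.

We work with the vertex ordering 0 < 1 < 2 < 3 < 4 < 5 < 6. The simplices of K, each written with vertices in increasing order, are:

  0-simplices (7): [0], [1], [2], [3], [4], [5], [6]
  1-simplices (11): [0,2], [0,4], [0,5], [1,4], [1,6], [2,3], [2,6], [3,4], [3,6], [4,5], [4,6]
  2-simplices (4): [0,4,5], [1,4,6], [2,3,6], [3,4,6]

so the chain groups are C_0 ≅ Z^7, C_1 ≅ Z^11, C_2 ≅ Z^4.

Boundary ∂_1: C_1 → C_0 sends each edge [p,q] (with p < q) to q − p. For instance
  ∂[4,6] = [6] − [4].
The 7×11 boundary matrix has rank 6 and Smith normal form diag(1,1,1,1,1,1).

Boundary ∂_2: C_2 → C_1 sends each 2-simplex [p,q,r] to [q,r] − [p,r] + [p,q]. For instance
  ∂[3,4,6] = [4,6] − [3,6] + [3,4],
  ∂[2,3,6] = [3,6] − [2,6] + [2,3].
This gives a 11×4 integer matrix of rank 4; reducing to Smith normal form yields diagonal entries (1,1,1,1).

Reading off H_k = ker ∂_k / im ∂_{k+1}:

  H_0: rank C_0 − rank ∂_1 = 7 − 6 = 1, and the invariant factors of ∂_1 are all 1, so H_0 = Z.
  H_1: rank ker ∂_1 − rank ∂_2 = (11 − 6) − 4 = 1, and the invariant factors of ∂_2 are all 1, so H_1 = Z.
  H_2: rank ker ∂_2 − rank ∂_3 = (4 − 4) − 0 = 0, and there is no ∂_3, so H_2 = 0.

Hence the Betti numbers are b_0 = 1, b_1 = 1, b_2 = 0.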